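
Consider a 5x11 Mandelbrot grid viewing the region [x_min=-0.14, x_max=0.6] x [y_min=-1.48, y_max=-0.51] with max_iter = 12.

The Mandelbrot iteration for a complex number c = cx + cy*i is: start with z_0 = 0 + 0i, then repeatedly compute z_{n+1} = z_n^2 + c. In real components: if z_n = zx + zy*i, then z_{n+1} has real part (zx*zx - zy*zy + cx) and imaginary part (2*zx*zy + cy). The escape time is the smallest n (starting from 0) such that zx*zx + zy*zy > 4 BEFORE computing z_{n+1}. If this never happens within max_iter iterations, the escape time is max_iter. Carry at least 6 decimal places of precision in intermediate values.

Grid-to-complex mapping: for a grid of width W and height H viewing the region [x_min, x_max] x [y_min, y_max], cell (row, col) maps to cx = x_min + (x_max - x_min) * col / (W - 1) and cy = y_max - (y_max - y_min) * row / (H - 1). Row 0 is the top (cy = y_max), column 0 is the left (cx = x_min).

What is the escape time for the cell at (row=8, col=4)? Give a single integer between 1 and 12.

z_0 = 0 + 0i, c = 0.6000 + -1.2860i
Iter 1: z = 0.6000 + -1.2860i, |z|^2 = 2.0138
Iter 2: z = -0.6938 + -2.8292i, |z|^2 = 8.4857
Escaped at iteration 2

Answer: 2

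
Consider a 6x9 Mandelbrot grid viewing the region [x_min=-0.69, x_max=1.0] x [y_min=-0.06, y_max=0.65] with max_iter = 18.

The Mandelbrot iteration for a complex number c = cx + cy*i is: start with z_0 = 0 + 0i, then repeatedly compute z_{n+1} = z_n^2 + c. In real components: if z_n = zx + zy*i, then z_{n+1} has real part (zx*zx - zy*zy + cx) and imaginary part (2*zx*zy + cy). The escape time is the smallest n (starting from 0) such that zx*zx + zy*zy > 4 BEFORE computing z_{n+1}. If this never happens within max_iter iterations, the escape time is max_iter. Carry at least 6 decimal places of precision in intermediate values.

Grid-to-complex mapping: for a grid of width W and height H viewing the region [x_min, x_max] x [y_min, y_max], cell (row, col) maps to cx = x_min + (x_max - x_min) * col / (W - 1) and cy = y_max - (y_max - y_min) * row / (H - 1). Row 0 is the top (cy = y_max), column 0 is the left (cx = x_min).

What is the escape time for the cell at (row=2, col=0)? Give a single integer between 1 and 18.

z_0 = 0 + 0i, c = -0.6900 + 0.4725i
Iter 1: z = -0.6900 + 0.4725i, |z|^2 = 0.6994
Iter 2: z = -0.4372 + -0.1795i, |z|^2 = 0.2233
Iter 3: z = -0.5311 + 0.6295i, |z|^2 = 0.6784
Iter 4: z = -0.8041 + -0.1962i, |z|^2 = 0.6851
Iter 5: z = -0.0818 + 0.7880i, |z|^2 = 0.6277
Iter 6: z = -1.3043 + 0.3435i, |z|^2 = 1.8191
Iter 7: z = 0.8931 + -0.4236i, |z|^2 = 0.9771
Iter 8: z = -0.0718 + -0.2841i, |z|^2 = 0.0859
Iter 9: z = -0.7656 + 0.5133i, |z|^2 = 0.8496
Iter 10: z = -0.3674 + -0.3135i, |z|^2 = 0.2332
Iter 11: z = -0.6533 + 0.7028i, |z|^2 = 0.9207
Iter 12: z = -0.7572 + -0.4458i, |z|^2 = 0.7720
Iter 13: z = -0.3154 + 1.1476i, |z|^2 = 1.4164
Iter 14: z = -1.9074 + -0.2514i, |z|^2 = 3.7016
Iter 15: z = 2.8851 + 1.4317i, |z|^2 = 10.3737
Escaped at iteration 15

Answer: 15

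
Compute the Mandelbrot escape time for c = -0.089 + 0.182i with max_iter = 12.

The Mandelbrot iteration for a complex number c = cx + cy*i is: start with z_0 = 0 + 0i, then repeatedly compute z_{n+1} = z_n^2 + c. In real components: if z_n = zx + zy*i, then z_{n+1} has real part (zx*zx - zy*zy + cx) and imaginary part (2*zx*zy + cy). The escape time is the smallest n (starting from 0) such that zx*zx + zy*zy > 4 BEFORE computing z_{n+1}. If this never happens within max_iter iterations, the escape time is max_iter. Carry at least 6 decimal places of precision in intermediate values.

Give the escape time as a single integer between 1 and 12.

Answer: 12

Derivation:
z_0 = 0 + 0i, c = -0.0890 + 0.1820i
Iter 1: z = -0.0890 + 0.1820i, |z|^2 = 0.0410
Iter 2: z = -0.1142 + 0.1496i, |z|^2 = 0.0354
Iter 3: z = -0.0983 + 0.1478i, |z|^2 = 0.0315
Iter 4: z = -0.1012 + 0.1529i, |z|^2 = 0.0336
Iter 5: z = -0.1021 + 0.1511i, |z|^2 = 0.0333
Iter 6: z = -0.1014 + 0.1511i, |z|^2 = 0.0331
Iter 7: z = -0.1016 + 0.1514i, |z|^2 = 0.0332
Iter 8: z = -0.1016 + 0.1513i, |z|^2 = 0.0332
Iter 9: z = -0.1016 + 0.1513i, |z|^2 = 0.0332
Iter 10: z = -0.1016 + 0.1513i, |z|^2 = 0.0332
Iter 11: z = -0.1016 + 0.1513i, |z|^2 = 0.0332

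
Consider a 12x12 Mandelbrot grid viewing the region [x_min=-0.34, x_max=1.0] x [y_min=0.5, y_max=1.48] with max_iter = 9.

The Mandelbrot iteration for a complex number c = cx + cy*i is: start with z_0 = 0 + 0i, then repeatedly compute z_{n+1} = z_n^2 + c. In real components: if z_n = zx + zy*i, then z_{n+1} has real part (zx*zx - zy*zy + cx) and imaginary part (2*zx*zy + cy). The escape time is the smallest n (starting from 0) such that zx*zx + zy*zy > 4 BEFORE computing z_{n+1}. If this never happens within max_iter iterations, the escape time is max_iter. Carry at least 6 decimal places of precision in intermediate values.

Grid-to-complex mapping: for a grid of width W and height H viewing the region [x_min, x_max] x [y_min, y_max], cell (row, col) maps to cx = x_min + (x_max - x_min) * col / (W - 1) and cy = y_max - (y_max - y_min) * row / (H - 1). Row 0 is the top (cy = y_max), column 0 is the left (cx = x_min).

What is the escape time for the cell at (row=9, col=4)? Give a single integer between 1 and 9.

z_0 = 0 + 0i, c = 0.1473 + 0.6782i
Iter 1: z = 0.1473 + 0.6782i, |z|^2 = 0.4816
Iter 2: z = -0.2910 + 0.8779i, |z|^2 = 0.8554
Iter 3: z = -0.5388 + 0.1673i, |z|^2 = 0.3183
Iter 4: z = 0.4096 + 0.4979i, |z|^2 = 0.4157
Iter 5: z = 0.0672 + 1.0861i, |z|^2 = 1.1841
Iter 6: z = -1.0278 + 0.8241i, |z|^2 = 1.7356
Iter 7: z = 0.5247 + -1.0159i, |z|^2 = 1.3072
Iter 8: z = -0.6094 + -0.3878i, |z|^2 = 0.5218

Answer: 9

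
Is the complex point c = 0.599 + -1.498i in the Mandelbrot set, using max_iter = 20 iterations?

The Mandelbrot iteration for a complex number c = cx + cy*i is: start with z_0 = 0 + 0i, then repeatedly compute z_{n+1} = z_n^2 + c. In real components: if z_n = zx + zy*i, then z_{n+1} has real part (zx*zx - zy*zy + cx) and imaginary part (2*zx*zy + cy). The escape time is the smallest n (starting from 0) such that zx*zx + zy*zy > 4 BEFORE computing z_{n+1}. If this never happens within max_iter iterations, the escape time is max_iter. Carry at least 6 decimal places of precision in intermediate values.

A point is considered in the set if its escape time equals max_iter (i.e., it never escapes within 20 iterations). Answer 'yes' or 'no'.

Answer: no

Derivation:
z_0 = 0 + 0i, c = 0.5990 + -1.4980i
Iter 1: z = 0.5990 + -1.4980i, |z|^2 = 2.6028
Iter 2: z = -1.2862 + -3.2926i, |z|^2 = 12.4956
Escaped at iteration 2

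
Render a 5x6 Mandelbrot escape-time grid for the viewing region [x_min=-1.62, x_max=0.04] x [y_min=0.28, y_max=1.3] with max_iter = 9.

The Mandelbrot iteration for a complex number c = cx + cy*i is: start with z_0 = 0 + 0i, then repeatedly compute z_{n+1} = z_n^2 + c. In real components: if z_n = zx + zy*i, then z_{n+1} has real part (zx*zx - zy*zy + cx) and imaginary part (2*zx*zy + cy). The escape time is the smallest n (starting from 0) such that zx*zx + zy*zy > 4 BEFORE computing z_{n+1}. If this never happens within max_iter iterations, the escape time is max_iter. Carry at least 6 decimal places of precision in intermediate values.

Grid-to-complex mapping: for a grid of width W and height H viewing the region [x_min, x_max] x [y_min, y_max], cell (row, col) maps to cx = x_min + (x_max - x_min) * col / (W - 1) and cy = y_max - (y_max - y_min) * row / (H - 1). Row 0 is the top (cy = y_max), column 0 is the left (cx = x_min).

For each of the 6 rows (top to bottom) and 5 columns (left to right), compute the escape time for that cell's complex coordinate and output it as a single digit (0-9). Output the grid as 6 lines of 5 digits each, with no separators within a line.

(row=0, col=0): c = -1.6200 + 1.3000i → escape time 1
(row=0, col=1): c = -1.2050 + 1.3000i → escape time 2
(row=0, col=2): c = -0.7900 + 1.3000i → escape time 2
(row=0, col=3): c = -0.3750 + 1.3000i → escape time 3
(row=0, col=4): c = 0.0400 + 1.3000i → escape time 2
(row=1, col=0): c = -1.6200 + 1.0960i → escape time 2
(row=1, col=1): c = -1.2050 + 1.0960i → escape time 3
(row=1, col=2): c = -0.7900 + 1.0960i → escape time 3
(row=1, col=3): c = -0.3750 + 1.0960i → escape time 4
(row=1, col=4): c = 0.0400 + 1.0960i → escape time 4
(row=2, col=0): c = -1.6200 + 0.8920i → escape time 2
(row=2, col=1): c = -1.2050 + 0.8920i → escape time 3
(row=2, col=2): c = -0.7900 + 0.8920i → escape time 4
(row=2, col=3): c = -0.3750 + 0.8920i → escape time 5
(row=2, col=4): c = 0.0400 + 0.8920i → escape time 6
(row=3, col=0): c = -1.6200 + 0.6880i → escape time 3
(row=3, col=1): c = -1.2050 + 0.6880i → escape time 3
(row=3, col=2): c = -0.7900 + 0.6880i → escape time 4
(row=3, col=3): c = -0.3750 + 0.6880i → escape time 9
(row=3, col=4): c = 0.0400 + 0.6880i → escape time 9
(row=4, col=0): c = -1.6200 + 0.4840i → escape time 3
(row=4, col=1): c = -1.2050 + 0.4840i → escape time 5
(row=4, col=2): c = -0.7900 + 0.4840i → escape time 6
(row=4, col=3): c = -0.3750 + 0.4840i → escape time 9
(row=4, col=4): c = 0.0400 + 0.4840i → escape time 9
(row=5, col=0): c = -1.6200 + 0.2800i → escape time 4
(row=5, col=1): c = -1.2050 + 0.2800i → escape time 9
(row=5, col=2): c = -0.7900 + 0.2800i → escape time 9
(row=5, col=3): c = -0.3750 + 0.2800i → escape time 9
(row=5, col=4): c = 0.0400 + 0.2800i → escape time 9

Answer: 12232
23344
23456
33499
35699
49999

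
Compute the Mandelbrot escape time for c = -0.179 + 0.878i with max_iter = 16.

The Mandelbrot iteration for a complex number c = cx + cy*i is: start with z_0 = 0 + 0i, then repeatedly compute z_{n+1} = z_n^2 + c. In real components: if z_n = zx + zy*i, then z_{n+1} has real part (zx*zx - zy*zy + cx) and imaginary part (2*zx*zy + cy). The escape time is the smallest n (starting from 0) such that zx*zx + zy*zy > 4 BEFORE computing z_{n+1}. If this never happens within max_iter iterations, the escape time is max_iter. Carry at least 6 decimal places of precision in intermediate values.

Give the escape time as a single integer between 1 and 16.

Answer: 12

Derivation:
z_0 = 0 + 0i, c = -0.1790 + 0.8780i
Iter 1: z = -0.1790 + 0.8780i, |z|^2 = 0.8029
Iter 2: z = -0.9178 + 0.5637i, |z|^2 = 1.1602
Iter 3: z = 0.3457 + -0.1567i, |z|^2 = 0.1441
Iter 4: z = -0.0841 + 0.7696i, |z|^2 = 0.5994
Iter 5: z = -0.7643 + 0.7486i, |z|^2 = 1.1445
Iter 6: z = -0.1553 + -0.2663i, |z|^2 = 0.0950
Iter 7: z = -0.2258 + 0.9607i, |z|^2 = 0.9740
Iter 8: z = -1.0510 + 0.4442i, |z|^2 = 1.3019
Iter 9: z = 0.7283 + -0.0556i, |z|^2 = 0.5336
Iter 10: z = 0.3484 + 0.7970i, |z|^2 = 0.7565
Iter 11: z = -0.6928 + 1.4333i, |z|^2 = 2.5343
Iter 12: z = -1.7534 + -1.1080i, |z|^2 = 4.3021
Escaped at iteration 12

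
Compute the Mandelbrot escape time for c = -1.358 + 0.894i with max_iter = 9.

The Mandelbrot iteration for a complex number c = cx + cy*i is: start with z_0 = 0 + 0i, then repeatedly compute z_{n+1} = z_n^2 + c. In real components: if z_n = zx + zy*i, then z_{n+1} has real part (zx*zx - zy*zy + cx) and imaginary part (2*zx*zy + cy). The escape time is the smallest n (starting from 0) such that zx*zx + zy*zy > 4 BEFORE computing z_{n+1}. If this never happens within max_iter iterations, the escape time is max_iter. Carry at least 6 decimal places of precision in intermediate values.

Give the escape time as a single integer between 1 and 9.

z_0 = 0 + 0i, c = -1.3580 + 0.8940i
Iter 1: z = -1.3580 + 0.8940i, |z|^2 = 2.6434
Iter 2: z = -0.3131 + -1.5341i, |z|^2 = 2.4515
Iter 3: z = -3.6135 + 1.8546i, |z|^2 = 16.4965
Escaped at iteration 3

Answer: 3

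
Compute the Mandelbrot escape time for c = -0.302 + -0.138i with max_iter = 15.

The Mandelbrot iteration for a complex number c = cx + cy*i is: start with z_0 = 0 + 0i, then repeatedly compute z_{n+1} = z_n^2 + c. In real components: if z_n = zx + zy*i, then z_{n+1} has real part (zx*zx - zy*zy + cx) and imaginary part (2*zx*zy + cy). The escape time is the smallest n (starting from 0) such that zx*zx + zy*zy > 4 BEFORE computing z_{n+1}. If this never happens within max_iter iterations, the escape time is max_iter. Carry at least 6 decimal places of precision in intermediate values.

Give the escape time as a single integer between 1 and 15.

Answer: 15

Derivation:
z_0 = 0 + 0i, c = -0.3020 + -0.1380i
Iter 1: z = -0.3020 + -0.1380i, |z|^2 = 0.1102
Iter 2: z = -0.2298 + -0.0546i, |z|^2 = 0.0558
Iter 3: z = -0.2522 + -0.1129i, |z|^2 = 0.0763
Iter 4: z = -0.2512 + -0.0811i, |z|^2 = 0.0697
Iter 5: z = -0.2455 + -0.0973i, |z|^2 = 0.0697
Iter 6: z = -0.2512 + -0.0902i, |z|^2 = 0.0712
Iter 7: z = -0.2470 + -0.0927i, |z|^2 = 0.0696
Iter 8: z = -0.2496 + -0.0922i, |z|^2 = 0.0708
Iter 9: z = -0.2482 + -0.0920i, |z|^2 = 0.0701
Iter 10: z = -0.2488 + -0.0923i, |z|^2 = 0.0704
Iter 11: z = -0.2486 + -0.0920i, |z|^2 = 0.0703
Iter 12: z = -0.2487 + -0.0922i, |z|^2 = 0.0703
Iter 13: z = -0.2487 + -0.0921i, |z|^2 = 0.0703
Iter 14: z = -0.2487 + -0.0922i, |z|^2 = 0.0703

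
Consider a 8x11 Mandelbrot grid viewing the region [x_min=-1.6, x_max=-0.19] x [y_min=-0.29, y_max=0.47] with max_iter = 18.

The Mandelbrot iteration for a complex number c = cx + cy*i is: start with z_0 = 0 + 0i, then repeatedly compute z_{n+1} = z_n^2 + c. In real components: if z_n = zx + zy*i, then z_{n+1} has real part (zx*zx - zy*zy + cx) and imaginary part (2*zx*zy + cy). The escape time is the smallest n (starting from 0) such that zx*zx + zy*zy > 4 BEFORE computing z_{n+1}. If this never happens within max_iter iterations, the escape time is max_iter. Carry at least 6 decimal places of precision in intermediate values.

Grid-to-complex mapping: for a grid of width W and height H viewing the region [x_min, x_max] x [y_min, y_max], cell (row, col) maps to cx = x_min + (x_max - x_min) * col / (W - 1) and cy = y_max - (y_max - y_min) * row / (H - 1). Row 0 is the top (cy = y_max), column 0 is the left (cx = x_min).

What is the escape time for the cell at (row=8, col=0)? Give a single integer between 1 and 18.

z_0 = 0 + 0i, c = -1.6000 + -0.1380i
Iter 1: z = -1.6000 + -0.1380i, |z|^2 = 2.5790
Iter 2: z = 0.9410 + 0.3036i, |z|^2 = 0.9776
Iter 3: z = -0.8068 + 0.4333i, |z|^2 = 0.8387
Iter 4: z = -1.1369 + -0.8372i, |z|^2 = 1.9935
Iter 5: z = -1.0084 + 1.7657i, |z|^2 = 4.1346
Escaped at iteration 5

Answer: 5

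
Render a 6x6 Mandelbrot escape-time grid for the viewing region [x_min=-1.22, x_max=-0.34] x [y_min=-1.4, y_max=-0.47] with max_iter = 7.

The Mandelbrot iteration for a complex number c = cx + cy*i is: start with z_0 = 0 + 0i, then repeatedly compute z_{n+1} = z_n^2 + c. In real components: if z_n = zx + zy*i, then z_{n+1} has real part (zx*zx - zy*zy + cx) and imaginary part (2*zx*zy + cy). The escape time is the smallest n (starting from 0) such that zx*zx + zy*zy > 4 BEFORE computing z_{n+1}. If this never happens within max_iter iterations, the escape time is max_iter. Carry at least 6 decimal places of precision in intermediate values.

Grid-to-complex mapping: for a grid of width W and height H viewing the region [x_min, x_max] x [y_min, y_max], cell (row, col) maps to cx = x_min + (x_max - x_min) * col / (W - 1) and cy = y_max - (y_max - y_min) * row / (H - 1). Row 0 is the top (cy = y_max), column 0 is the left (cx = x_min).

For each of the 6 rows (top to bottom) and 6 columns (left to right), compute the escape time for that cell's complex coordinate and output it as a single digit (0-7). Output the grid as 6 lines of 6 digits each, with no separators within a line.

(row=0, col=0): c = -1.2200 + -0.4700i → escape time 5
(row=0, col=1): c = -1.0440 + -0.4700i → escape time 5
(row=0, col=2): c = -0.8680 + -0.4700i → escape time 6
(row=0, col=3): c = -0.6920 + -0.4700i → escape time 7
(row=0, col=4): c = -0.5160 + -0.4700i → escape time 7
(row=0, col=5): c = -0.3400 + -0.4700i → escape time 7
(row=1, col=0): c = -1.2200 + -0.6560i → escape time 3
(row=1, col=1): c = -1.0440 + -0.6560i → escape time 4
(row=1, col=2): c = -0.8680 + -0.6560i → escape time 4
(row=1, col=3): c = -0.6920 + -0.6560i → escape time 6
(row=1, col=4): c = -0.5160 + -0.6560i → escape time 7
(row=1, col=5): c = -0.3400 + -0.6560i → escape time 7
(row=2, col=0): c = -1.2200 + -0.8420i → escape time 3
(row=2, col=1): c = -1.0440 + -0.8420i → escape time 3
(row=2, col=2): c = -0.8680 + -0.8420i → escape time 4
(row=2, col=3): c = -0.6920 + -0.8420i → escape time 4
(row=2, col=4): c = -0.5160 + -0.8420i → escape time 5
(row=2, col=5): c = -0.3400 + -0.8420i → escape time 6
(row=3, col=0): c = -1.2200 + -1.0280i → escape time 3
(row=3, col=1): c = -1.0440 + -1.0280i → escape time 3
(row=3, col=2): c = -0.8680 + -1.0280i → escape time 3
(row=3, col=3): c = -0.6920 + -1.0280i → escape time 3
(row=3, col=4): c = -0.5160 + -1.0280i → escape time 4
(row=3, col=5): c = -0.3400 + -1.0280i → escape time 5
(row=4, col=0): c = -1.2200 + -1.2140i → escape time 2
(row=4, col=1): c = -1.0440 + -1.2140i → escape time 3
(row=4, col=2): c = -0.8680 + -1.2140i → escape time 3
(row=4, col=3): c = -0.6920 + -1.2140i → escape time 3
(row=4, col=4): c = -0.5160 + -1.2140i → escape time 3
(row=4, col=5): c = -0.3400 + -1.2140i → escape time 3
(row=5, col=0): c = -1.2200 + -1.4000i → escape time 2
(row=5, col=1): c = -1.0440 + -1.4000i → escape time 2
(row=5, col=2): c = -0.8680 + -1.4000i → escape time 2
(row=5, col=3): c = -0.6920 + -1.4000i → escape time 2
(row=5, col=4): c = -0.5160 + -1.4000i → escape time 2
(row=5, col=5): c = -0.3400 + -1.4000i → escape time 2

Answer: 556777
344677
334456
333345
233333
222222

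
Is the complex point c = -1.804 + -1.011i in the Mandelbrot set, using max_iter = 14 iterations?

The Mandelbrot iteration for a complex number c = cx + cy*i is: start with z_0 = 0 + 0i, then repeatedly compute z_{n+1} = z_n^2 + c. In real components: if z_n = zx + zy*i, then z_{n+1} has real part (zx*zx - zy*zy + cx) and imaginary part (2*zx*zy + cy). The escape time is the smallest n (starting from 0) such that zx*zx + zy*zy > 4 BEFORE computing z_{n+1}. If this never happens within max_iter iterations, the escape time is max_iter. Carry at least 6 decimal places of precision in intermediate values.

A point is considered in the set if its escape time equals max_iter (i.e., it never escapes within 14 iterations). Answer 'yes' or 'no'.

z_0 = 0 + 0i, c = -1.8040 + -1.0110i
Iter 1: z = -1.8040 + -1.0110i, |z|^2 = 4.2765
Escaped at iteration 1

Answer: no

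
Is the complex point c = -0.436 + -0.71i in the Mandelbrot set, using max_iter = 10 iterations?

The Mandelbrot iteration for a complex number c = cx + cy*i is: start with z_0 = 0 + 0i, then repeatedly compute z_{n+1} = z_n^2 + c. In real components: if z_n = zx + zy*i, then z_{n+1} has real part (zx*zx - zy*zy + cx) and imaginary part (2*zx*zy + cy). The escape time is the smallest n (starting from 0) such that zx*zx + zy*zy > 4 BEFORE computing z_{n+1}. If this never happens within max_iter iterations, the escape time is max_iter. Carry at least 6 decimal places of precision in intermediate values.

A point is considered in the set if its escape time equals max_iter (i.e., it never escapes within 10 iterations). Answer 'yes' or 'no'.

Answer: no

Derivation:
z_0 = 0 + 0i, c = -0.4360 + -0.7100i
Iter 1: z = -0.4360 + -0.7100i, |z|^2 = 0.6942
Iter 2: z = -0.7500 + -0.0909i, |z|^2 = 0.5708
Iter 3: z = 0.1182 + -0.5737i, |z|^2 = 0.3431
Iter 4: z = -0.7511 + -0.8457i, |z|^2 = 1.2793
Iter 5: z = -0.5870 + 0.5604i, |z|^2 = 0.6586
Iter 6: z = -0.4055 + -1.3679i, |z|^2 = 2.0356
Iter 7: z = -2.1427 + 0.3994i, |z|^2 = 4.7506
Escaped at iteration 7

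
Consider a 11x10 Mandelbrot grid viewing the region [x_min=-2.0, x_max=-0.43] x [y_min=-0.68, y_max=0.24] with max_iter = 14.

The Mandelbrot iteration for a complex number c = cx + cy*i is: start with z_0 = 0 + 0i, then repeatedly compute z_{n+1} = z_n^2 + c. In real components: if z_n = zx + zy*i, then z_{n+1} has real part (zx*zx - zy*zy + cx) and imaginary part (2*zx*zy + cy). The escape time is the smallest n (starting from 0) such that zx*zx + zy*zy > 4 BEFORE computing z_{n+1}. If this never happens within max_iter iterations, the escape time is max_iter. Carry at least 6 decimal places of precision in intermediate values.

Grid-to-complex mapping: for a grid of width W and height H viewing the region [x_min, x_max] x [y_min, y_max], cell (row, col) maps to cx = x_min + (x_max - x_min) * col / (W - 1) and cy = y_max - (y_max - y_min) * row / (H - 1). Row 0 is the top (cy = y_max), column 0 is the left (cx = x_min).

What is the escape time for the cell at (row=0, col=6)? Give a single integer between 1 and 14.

Answer: 14

Derivation:
z_0 = 0 + 0i, c = -1.0580 + 0.2400i
Iter 1: z = -1.0580 + 0.2400i, |z|^2 = 1.1770
Iter 2: z = 0.0038 + -0.2678i, |z|^2 = 0.0718
Iter 3: z = -1.1297 + 0.2380i, |z|^2 = 1.3329
Iter 4: z = 0.1616 + -0.2977i, |z|^2 = 0.1148
Iter 5: z = -1.1205 + 0.1438i, |z|^2 = 1.2762
Iter 6: z = 0.1769 + -0.0822i, |z|^2 = 0.0380
Iter 7: z = -1.0335 + 0.2109i, |z|^2 = 1.1126
Iter 8: z = -0.0344 + -0.1960i, |z|^2 = 0.0396
Iter 9: z = -1.0952 + 0.2535i, |z|^2 = 1.2638
Iter 10: z = 0.0773 + -0.3153i, |z|^2 = 0.1054
Iter 11: z = -1.1514 + 0.1913i, |z|^2 = 1.3624
Iter 12: z = 0.2312 + -0.2005i, |z|^2 = 0.0937
Iter 13: z = -1.0447 + 0.1473i, |z|^2 = 1.1132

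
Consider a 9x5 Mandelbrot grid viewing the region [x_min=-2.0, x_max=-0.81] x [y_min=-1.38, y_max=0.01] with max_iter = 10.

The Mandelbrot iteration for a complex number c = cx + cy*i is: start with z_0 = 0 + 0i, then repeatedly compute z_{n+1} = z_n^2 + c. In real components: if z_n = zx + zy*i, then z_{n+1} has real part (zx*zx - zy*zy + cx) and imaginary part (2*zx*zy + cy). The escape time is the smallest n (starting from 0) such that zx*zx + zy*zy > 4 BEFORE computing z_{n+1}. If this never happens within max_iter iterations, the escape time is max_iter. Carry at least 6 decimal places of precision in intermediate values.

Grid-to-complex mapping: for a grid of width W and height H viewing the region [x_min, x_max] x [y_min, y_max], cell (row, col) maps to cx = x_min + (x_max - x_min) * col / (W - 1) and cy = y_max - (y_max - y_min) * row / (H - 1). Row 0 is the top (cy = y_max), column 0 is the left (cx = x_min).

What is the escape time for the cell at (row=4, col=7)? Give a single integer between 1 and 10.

z_0 = 0 + 0i, c = -0.9587 + -1.3800i
Iter 1: z = -0.9587 + -1.3800i, |z|^2 = 2.8236
Iter 2: z = -1.9439 + 1.2661i, |z|^2 = 5.3821
Escaped at iteration 2

Answer: 2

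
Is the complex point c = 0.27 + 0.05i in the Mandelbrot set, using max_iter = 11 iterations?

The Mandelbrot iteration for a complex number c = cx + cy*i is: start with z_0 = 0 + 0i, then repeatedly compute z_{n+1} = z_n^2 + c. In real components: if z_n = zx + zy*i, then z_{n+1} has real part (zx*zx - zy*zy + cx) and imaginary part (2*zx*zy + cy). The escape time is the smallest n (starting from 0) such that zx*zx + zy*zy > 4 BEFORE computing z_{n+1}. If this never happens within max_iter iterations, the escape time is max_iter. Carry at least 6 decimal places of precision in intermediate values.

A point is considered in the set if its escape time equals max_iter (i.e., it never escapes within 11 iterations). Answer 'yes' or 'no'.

z_0 = 0 + 0i, c = 0.2700 + 0.0500i
Iter 1: z = 0.2700 + 0.0500i, |z|^2 = 0.0754
Iter 2: z = 0.3404 + 0.0770i, |z|^2 = 0.1218
Iter 3: z = 0.3799 + 0.1024i, |z|^2 = 0.1548
Iter 4: z = 0.4039 + 0.1278i, |z|^2 = 0.1794
Iter 5: z = 0.4168 + 0.1533i, |z|^2 = 0.1972
Iter 6: z = 0.4202 + 0.1777i, |z|^2 = 0.2082
Iter 7: z = 0.4150 + 0.1994i, |z|^2 = 0.2120
Iter 8: z = 0.4025 + 0.2155i, |z|^2 = 0.2084
Iter 9: z = 0.3855 + 0.2234i, |z|^2 = 0.1986
Iter 10: z = 0.3687 + 0.2223i, |z|^2 = 0.1854
Did not escape in 11 iterations → in set

Answer: yes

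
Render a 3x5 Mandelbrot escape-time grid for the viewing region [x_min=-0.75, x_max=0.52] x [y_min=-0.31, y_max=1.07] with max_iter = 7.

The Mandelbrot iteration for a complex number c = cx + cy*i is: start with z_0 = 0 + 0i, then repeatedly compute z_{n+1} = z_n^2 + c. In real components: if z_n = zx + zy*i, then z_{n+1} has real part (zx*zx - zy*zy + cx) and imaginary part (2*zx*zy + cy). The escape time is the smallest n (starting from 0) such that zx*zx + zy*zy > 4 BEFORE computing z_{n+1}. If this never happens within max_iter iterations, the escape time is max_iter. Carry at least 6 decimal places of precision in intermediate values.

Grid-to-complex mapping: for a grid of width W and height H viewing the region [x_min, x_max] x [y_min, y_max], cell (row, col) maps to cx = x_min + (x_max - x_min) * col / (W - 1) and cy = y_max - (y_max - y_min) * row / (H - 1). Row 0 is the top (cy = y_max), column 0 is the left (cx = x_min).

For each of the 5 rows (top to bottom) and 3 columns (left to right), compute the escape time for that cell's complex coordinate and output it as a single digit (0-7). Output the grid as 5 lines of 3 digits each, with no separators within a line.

(row=0, col=0): c = -0.7500 + 1.0700i → escape time 3
(row=0, col=1): c = -0.1150 + 1.0700i → escape time 6
(row=0, col=2): c = 0.5200 + 1.0700i → escape time 2
(row=1, col=0): c = -0.7500 + 0.7250i → escape time 4
(row=1, col=1): c = -0.1150 + 0.7250i → escape time 7
(row=1, col=2): c = 0.5200 + 0.7250i → escape time 3
(row=2, col=0): c = -0.7500 + 0.3800i → escape time 7
(row=2, col=1): c = -0.1150 + 0.3800i → escape time 7
(row=2, col=2): c = 0.5200 + 0.3800i → escape time 5
(row=3, col=0): c = -0.7500 + 0.0350i → escape time 7
(row=3, col=1): c = -0.1150 + 0.0350i → escape time 7
(row=3, col=2): c = 0.5200 + 0.0350i → escape time 5
(row=4, col=0): c = -0.7500 + -0.3100i → escape time 7
(row=4, col=1): c = -0.1150 + -0.3100i → escape time 7
(row=4, col=2): c = 0.5200 + -0.3100i → escape time 5

Answer: 362
473
775
775
775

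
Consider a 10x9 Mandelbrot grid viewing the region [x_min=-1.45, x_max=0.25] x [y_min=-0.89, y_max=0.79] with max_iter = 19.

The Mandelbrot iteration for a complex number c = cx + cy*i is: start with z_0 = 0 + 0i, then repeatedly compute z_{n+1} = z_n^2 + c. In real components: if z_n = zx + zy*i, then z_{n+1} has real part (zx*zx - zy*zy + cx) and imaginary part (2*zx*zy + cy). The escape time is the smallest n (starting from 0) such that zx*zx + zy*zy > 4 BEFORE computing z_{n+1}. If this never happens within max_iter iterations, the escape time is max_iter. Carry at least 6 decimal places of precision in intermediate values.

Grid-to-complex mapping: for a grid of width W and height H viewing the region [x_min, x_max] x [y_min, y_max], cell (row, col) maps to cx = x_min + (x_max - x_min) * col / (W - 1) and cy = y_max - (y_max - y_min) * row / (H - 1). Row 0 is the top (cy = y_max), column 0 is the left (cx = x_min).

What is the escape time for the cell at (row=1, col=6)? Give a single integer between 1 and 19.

z_0 = 0 + 0i, c = -0.3167 + 0.5800i
Iter 1: z = -0.3167 + 0.5800i, |z|^2 = 0.4367
Iter 2: z = -0.5528 + 0.2127i, |z|^2 = 0.3508
Iter 3: z = -0.0563 + 0.3449i, |z|^2 = 0.1221
Iter 4: z = -0.4324 + 0.5412i, |z|^2 = 0.4798
Iter 5: z = -0.4225 + 0.1120i, |z|^2 = 0.1911
Iter 6: z = -0.1507 + 0.4854i, |z|^2 = 0.2583
Iter 7: z = -0.5296 + 0.4337i, |z|^2 = 0.4685
Iter 8: z = -0.2243 + 0.1206i, |z|^2 = 0.0649
Iter 9: z = -0.2809 + 0.5259i, |z|^2 = 0.3554
Iter 10: z = -0.5143 + 0.2846i, |z|^2 = 0.3455
Iter 11: z = -0.1331 + 0.2873i, |z|^2 = 0.1003
Iter 12: z = -0.3815 + 0.5035i, |z|^2 = 0.3990
Iter 13: z = -0.4247 + 0.1959i, |z|^2 = 0.2187
Iter 14: z = -0.1747 + 0.4137i, |z|^2 = 0.2016
Iter 15: z = -0.4573 + 0.4355i, |z|^2 = 0.3987
Iter 16: z = -0.2972 + 0.1817i, |z|^2 = 0.1214
Iter 17: z = -0.2614 + 0.4720i, |z|^2 = 0.2911
Iter 18: z = -0.4711 + 0.3333i, |z|^2 = 0.3330

Answer: 19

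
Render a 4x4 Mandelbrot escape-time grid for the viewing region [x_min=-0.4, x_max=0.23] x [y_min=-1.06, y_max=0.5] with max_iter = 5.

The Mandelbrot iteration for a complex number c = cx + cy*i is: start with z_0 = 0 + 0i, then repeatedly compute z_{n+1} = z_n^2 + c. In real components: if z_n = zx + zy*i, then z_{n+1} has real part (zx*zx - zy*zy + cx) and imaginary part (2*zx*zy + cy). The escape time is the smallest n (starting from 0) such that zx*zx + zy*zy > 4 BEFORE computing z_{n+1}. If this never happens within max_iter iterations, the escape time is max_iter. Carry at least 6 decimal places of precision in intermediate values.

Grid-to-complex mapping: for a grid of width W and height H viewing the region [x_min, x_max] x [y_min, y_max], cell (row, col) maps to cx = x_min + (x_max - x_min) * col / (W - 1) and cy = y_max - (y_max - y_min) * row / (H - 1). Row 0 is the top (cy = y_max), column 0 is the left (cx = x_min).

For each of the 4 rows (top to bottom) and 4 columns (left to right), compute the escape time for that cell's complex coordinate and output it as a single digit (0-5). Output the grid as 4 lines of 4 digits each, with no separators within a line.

Answer: 5555
5555
5555
4543

Derivation:
(row=0, col=0): c = -0.4000 + 0.5000i → escape time 5
(row=0, col=1): c = -0.1900 + 0.5000i → escape time 5
(row=0, col=2): c = 0.0200 + 0.5000i → escape time 5
(row=0, col=3): c = 0.2300 + 0.5000i → escape time 5
(row=1, col=0): c = -0.4000 + -0.0200i → escape time 5
(row=1, col=1): c = -0.1900 + -0.0200i → escape time 5
(row=1, col=2): c = 0.0200 + -0.0200i → escape time 5
(row=1, col=3): c = 0.2300 + -0.0200i → escape time 5
(row=2, col=0): c = -0.4000 + -0.5400i → escape time 5
(row=2, col=1): c = -0.1900 + -0.5400i → escape time 5
(row=2, col=2): c = 0.0200 + -0.5400i → escape time 5
(row=2, col=3): c = 0.2300 + -0.5400i → escape time 5
(row=3, col=0): c = -0.4000 + -1.0600i → escape time 4
(row=3, col=1): c = -0.1900 + -1.0600i → escape time 5
(row=3, col=2): c = 0.0200 + -1.0600i → escape time 4
(row=3, col=3): c = 0.2300 + -1.0600i → escape time 3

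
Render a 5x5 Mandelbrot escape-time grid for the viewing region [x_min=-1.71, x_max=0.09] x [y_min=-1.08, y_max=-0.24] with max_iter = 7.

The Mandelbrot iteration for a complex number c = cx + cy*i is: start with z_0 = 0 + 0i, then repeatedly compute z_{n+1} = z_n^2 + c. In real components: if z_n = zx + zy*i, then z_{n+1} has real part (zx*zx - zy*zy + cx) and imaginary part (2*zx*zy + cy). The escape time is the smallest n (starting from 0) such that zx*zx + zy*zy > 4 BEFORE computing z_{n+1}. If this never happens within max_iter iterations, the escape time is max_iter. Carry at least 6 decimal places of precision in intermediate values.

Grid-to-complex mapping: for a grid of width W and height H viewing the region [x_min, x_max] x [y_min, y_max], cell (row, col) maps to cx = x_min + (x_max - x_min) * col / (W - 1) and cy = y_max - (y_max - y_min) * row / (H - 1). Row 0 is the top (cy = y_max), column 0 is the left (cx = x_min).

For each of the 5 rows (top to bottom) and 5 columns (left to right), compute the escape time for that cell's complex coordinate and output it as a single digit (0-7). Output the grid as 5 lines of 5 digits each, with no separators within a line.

(row=0, col=0): c = -1.7100 + -0.2400i → escape time 4
(row=0, col=1): c = -1.2600 + -0.2400i → escape time 7
(row=0, col=2): c = -0.8100 + -0.2400i → escape time 7
(row=0, col=3): c = -0.3600 + -0.2400i → escape time 7
(row=0, col=4): c = 0.0900 + -0.2400i → escape time 7
(row=1, col=0): c = -1.7100 + -0.4500i → escape time 3
(row=1, col=1): c = -1.2600 + -0.4500i → escape time 6
(row=1, col=2): c = -0.8100 + -0.4500i → escape time 6
(row=1, col=3): c = -0.3600 + -0.4500i → escape time 7
(row=1, col=4): c = 0.0900 + -0.4500i → escape time 7
(row=2, col=0): c = -1.7100 + -0.6600i → escape time 3
(row=2, col=1): c = -1.2600 + -0.6600i → escape time 3
(row=2, col=2): c = -0.8100 + -0.6600i → escape time 5
(row=2, col=3): c = -0.3600 + -0.6600i → escape time 7
(row=2, col=4): c = 0.0900 + -0.6600i → escape time 7
(row=3, col=0): c = -1.7100 + -0.8700i → escape time 2
(row=3, col=1): c = -1.2600 + -0.8700i → escape time 3
(row=3, col=2): c = -0.8100 + -0.8700i → escape time 4
(row=3, col=3): c = -0.3600 + -0.8700i → escape time 5
(row=3, col=4): c = 0.0900 + -0.8700i → escape time 5
(row=4, col=0): c = -1.7100 + -1.0800i → escape time 1
(row=4, col=1): c = -1.2600 + -1.0800i → escape time 3
(row=4, col=2): c = -0.8100 + -1.0800i → escape time 3
(row=4, col=3): c = -0.3600 + -1.0800i → escape time 4
(row=4, col=4): c = 0.0900 + -1.0800i → escape time 4

Answer: 47777
36677
33577
23455
13344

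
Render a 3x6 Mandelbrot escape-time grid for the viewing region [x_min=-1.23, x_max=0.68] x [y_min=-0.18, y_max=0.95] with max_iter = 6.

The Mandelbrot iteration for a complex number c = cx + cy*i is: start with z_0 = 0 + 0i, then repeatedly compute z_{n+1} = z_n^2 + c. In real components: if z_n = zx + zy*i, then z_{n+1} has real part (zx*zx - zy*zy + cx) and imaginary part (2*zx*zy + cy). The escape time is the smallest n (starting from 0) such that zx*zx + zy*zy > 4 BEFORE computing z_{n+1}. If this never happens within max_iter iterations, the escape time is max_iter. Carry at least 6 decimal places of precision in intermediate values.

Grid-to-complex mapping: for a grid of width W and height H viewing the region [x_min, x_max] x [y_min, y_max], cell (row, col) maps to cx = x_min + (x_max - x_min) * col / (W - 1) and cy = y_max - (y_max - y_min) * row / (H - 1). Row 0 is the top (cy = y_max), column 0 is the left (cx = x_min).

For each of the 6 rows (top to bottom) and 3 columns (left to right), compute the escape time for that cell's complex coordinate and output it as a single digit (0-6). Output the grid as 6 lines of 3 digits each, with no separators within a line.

(row=0, col=0): c = -1.2300 + 0.9500i → escape time 3
(row=0, col=1): c = -0.2750 + 0.9500i → escape time 6
(row=0, col=2): c = 0.6800 + 0.9500i → escape time 2
(row=1, col=0): c = -1.2300 + 0.7240i → escape time 3
(row=1, col=1): c = -0.2750 + 0.7240i → escape time 6
(row=1, col=2): c = 0.6800 + 0.7240i → escape time 3
(row=2, col=0): c = -1.2300 + 0.4980i → escape time 5
(row=2, col=1): c = -0.2750 + 0.4980i → escape time 6
(row=2, col=2): c = 0.6800 + 0.4980i → escape time 3
(row=3, col=0): c = -1.2300 + 0.2720i → escape time 6
(row=3, col=1): c = -0.2750 + 0.2720i → escape time 6
(row=3, col=2): c = 0.6800 + 0.2720i → escape time 3
(row=4, col=0): c = -1.2300 + 0.0460i → escape time 6
(row=4, col=1): c = -0.2750 + 0.0460i → escape time 6
(row=4, col=2): c = 0.6800 + 0.0460i → escape time 4
(row=5, col=0): c = -1.2300 + -0.1800i → escape time 6
(row=5, col=1): c = -0.2750 + -0.1800i → escape time 6
(row=5, col=2): c = 0.6800 + -0.1800i → escape time 3

Answer: 362
363
563
663
664
663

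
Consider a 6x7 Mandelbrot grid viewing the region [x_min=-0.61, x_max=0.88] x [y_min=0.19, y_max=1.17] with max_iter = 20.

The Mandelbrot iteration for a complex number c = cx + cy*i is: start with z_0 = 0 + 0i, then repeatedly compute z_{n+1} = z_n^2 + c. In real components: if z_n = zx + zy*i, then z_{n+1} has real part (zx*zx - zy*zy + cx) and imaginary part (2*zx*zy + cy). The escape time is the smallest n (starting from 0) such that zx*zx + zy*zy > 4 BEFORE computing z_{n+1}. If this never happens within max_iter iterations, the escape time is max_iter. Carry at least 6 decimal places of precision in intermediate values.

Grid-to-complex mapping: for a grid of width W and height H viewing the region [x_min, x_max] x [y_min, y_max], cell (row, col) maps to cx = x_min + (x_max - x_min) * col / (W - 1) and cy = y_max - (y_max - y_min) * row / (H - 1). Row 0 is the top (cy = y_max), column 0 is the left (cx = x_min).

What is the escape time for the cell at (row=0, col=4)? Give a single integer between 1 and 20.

z_0 = 0 + 0i, c = 0.5820 + 1.1700i
Iter 1: z = 0.5820 + 1.1700i, |z|^2 = 1.7076
Iter 2: z = -0.4482 + 2.5319i, |z|^2 = 6.6113
Escaped at iteration 2

Answer: 2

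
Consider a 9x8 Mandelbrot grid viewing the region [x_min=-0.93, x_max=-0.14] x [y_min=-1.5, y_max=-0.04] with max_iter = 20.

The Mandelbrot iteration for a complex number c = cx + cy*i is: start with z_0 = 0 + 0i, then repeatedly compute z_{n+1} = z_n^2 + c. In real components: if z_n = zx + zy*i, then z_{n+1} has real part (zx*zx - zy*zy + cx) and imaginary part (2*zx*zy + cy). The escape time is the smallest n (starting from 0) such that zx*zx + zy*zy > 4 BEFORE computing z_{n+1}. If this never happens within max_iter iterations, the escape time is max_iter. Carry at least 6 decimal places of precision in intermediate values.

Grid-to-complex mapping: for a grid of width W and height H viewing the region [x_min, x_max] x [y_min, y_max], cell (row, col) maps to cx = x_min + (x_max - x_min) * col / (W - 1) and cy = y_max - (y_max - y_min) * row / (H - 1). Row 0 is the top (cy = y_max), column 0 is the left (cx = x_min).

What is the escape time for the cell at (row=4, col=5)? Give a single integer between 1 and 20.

z_0 = 0 + 0i, c = -0.4363 + -0.8743i
Iter 1: z = -0.4363 + -0.8743i, |z|^2 = 0.9547
Iter 2: z = -1.0103 + -0.1115i, |z|^2 = 1.0332
Iter 3: z = 0.5721 + -0.6490i, |z|^2 = 0.7485
Iter 4: z = -0.5303 + -1.6169i, |z|^2 = 2.8954
Iter 5: z = -2.7693 + 0.8404i, |z|^2 = 8.3754
Escaped at iteration 5

Answer: 5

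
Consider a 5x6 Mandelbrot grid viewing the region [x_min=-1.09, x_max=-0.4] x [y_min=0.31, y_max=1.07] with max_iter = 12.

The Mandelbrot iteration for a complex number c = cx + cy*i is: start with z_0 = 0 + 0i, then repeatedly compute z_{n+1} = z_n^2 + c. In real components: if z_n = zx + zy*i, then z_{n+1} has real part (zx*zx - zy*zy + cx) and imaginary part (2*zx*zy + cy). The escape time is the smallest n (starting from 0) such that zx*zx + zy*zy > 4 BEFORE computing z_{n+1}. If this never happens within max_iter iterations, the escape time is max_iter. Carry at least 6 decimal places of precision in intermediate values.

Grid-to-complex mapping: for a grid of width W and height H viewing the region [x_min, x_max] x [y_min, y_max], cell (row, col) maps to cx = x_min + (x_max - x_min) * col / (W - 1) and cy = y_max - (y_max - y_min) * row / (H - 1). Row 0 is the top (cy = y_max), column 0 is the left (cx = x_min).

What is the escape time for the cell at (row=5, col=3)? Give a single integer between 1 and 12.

Answer: 12

Derivation:
z_0 = 0 + 0i, c = -0.5725 + 0.3100i
Iter 1: z = -0.5725 + 0.3100i, |z|^2 = 0.4239
Iter 2: z = -0.3408 + -0.0449i, |z|^2 = 0.1182
Iter 3: z = -0.4583 + 0.3406i, |z|^2 = 0.3261
Iter 4: z = -0.4785 + -0.0023i, |z|^2 = 0.2289
Iter 5: z = -0.3436 + 0.3122i, |z|^2 = 0.2155
Iter 6: z = -0.5519 + 0.0955i, |z|^2 = 0.3137
Iter 7: z = -0.2770 + 0.2046i, |z|^2 = 0.1186
Iter 8: z = -0.5376 + 0.1966i, |z|^2 = 0.3277
Iter 9: z = -0.3221 + 0.0986i, |z|^2 = 0.1135
Iter 10: z = -0.4784 + 0.2465i, |z|^2 = 0.2897
Iter 11: z = -0.4044 + 0.0741i, |z|^2 = 0.1690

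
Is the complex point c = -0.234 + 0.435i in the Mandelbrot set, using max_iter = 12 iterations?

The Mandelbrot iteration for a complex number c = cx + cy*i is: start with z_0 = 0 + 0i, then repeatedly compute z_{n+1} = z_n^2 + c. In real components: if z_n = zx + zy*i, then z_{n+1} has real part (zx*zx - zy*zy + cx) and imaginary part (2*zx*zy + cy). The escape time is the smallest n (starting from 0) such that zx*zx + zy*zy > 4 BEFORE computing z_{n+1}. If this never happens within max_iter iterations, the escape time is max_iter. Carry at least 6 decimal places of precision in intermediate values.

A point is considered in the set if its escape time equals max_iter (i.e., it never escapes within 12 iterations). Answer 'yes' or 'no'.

z_0 = 0 + 0i, c = -0.2340 + 0.4350i
Iter 1: z = -0.2340 + 0.4350i, |z|^2 = 0.2440
Iter 2: z = -0.3685 + 0.2314i, |z|^2 = 0.1893
Iter 3: z = -0.1518 + 0.2645i, |z|^2 = 0.0930
Iter 4: z = -0.2809 + 0.3547i, |z|^2 = 0.2047
Iter 5: z = -0.2809 + 0.2357i, |z|^2 = 0.1345
Iter 6: z = -0.2106 + 0.3026i, |z|^2 = 0.1359
Iter 7: z = -0.2812 + 0.3075i, |z|^2 = 0.1736
Iter 8: z = -0.2495 + 0.2621i, |z|^2 = 0.1309
Iter 9: z = -0.2404 + 0.3042i, |z|^2 = 0.1504
Iter 10: z = -0.2688 + 0.2887i, |z|^2 = 0.1556
Iter 11: z = -0.2451 + 0.2798i, |z|^2 = 0.1384
Did not escape in 12 iterations → in set

Answer: yes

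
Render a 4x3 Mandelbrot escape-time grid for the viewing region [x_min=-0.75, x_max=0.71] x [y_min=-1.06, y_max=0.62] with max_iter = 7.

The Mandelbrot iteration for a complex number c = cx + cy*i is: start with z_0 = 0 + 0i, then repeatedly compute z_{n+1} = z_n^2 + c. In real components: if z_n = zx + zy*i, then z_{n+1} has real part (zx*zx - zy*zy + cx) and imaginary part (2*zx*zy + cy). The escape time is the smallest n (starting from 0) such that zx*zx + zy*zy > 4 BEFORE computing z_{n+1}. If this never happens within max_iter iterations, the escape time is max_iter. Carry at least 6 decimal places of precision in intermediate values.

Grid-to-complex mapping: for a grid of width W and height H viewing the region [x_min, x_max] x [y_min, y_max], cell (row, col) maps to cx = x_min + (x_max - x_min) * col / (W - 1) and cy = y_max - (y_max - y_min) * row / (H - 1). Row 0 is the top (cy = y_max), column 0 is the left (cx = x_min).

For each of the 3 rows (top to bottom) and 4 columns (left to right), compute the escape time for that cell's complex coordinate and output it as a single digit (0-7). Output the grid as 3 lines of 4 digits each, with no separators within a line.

(row=0, col=0): c = -0.7500 + 0.6200i → escape time 5
(row=0, col=1): c = -0.2633 + 0.6200i → escape time 7
(row=0, col=2): c = 0.2233 + 0.6200i → escape time 7
(row=0, col=3): c = 0.7100 + 0.6200i → escape time 3
(row=1, col=0): c = -0.7500 + -0.2200i → escape time 7
(row=1, col=1): c = -0.2633 + -0.2200i → escape time 7
(row=1, col=2): c = 0.2233 + -0.2200i → escape time 7
(row=1, col=3): c = 0.7100 + -0.2200i → escape time 3
(row=2, col=0): c = -0.7500 + -1.0600i → escape time 3
(row=2, col=1): c = -0.2633 + -1.0600i → escape time 5
(row=2, col=2): c = 0.2233 + -1.0600i → escape time 3
(row=2, col=3): c = 0.7100 + -1.0600i → escape time 2

Answer: 5773
7773
3532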